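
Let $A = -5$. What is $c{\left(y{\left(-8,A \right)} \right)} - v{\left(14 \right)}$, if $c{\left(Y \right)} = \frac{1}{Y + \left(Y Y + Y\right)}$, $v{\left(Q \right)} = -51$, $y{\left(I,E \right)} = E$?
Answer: $\frac{766}{15} \approx 51.067$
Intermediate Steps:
$c{\left(Y \right)} = \frac{1}{Y^{2} + 2 Y}$ ($c{\left(Y \right)} = \frac{1}{Y + \left(Y^{2} + Y\right)} = \frac{1}{Y + \left(Y + Y^{2}\right)} = \frac{1}{Y^{2} + 2 Y}$)
$c{\left(y{\left(-8,A \right)} \right)} - v{\left(14 \right)} = \frac{1}{\left(-5\right) \left(2 - 5\right)} - -51 = - \frac{1}{5 \left(-3\right)} + 51 = \left(- \frac{1}{5}\right) \left(- \frac{1}{3}\right) + 51 = \frac{1}{15} + 51 = \frac{766}{15}$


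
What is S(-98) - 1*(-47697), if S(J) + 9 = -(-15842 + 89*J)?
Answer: 72252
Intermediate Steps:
S(J) = 15833 - 89*J (S(J) = -9 - (-15842 + 89*J) = -9 - 89*(-178 + J) = -9 + (15842 - 89*J) = 15833 - 89*J)
S(-98) - 1*(-47697) = (15833 - 89*(-98)) - 1*(-47697) = (15833 + 8722) + 47697 = 24555 + 47697 = 72252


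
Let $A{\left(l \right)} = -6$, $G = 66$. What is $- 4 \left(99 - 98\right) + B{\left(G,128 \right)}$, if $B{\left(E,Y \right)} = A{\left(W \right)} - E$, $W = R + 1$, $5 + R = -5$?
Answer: $-76$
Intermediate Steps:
$R = -10$ ($R = -5 - 5 = -10$)
$W = -9$ ($W = -10 + 1 = -9$)
$B{\left(E,Y \right)} = -6 - E$
$- 4 \left(99 - 98\right) + B{\left(G,128 \right)} = - 4 \left(99 - 98\right) - 72 = \left(-4\right) 1 - 72 = -4 - 72 = -76$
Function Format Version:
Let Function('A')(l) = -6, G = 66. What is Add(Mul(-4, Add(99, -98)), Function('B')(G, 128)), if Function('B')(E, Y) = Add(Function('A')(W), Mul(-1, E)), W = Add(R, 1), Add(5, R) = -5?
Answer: -76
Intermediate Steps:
R = -10 (R = Add(-5, -5) = -10)
W = -9 (W = Add(-10, 1) = -9)
Function('B')(E, Y) = Add(-6, Mul(-1, E))
Add(Mul(-4, Add(99, -98)), Function('B')(G, 128)) = Add(Mul(-4, Add(99, -98)), Add(-6, Mul(-1, 66))) = Add(Mul(-4, 1), Add(-6, -66)) = Add(-4, -72) = -76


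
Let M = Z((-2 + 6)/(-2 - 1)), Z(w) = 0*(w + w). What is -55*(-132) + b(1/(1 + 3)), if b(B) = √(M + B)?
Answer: 14521/2 ≈ 7260.5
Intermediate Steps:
Z(w) = 0 (Z(w) = 0*(2*w) = 0)
M = 0
b(B) = √B (b(B) = √(0 + B) = √B)
-55*(-132) + b(1/(1 + 3)) = -55*(-132) + √(1/(1 + 3)) = 7260 + √(1/4) = 7260 + √(¼) = 7260 + ½ = 14521/2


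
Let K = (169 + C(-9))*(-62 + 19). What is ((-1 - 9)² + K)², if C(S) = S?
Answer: 45968400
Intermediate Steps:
K = -6880 (K = (169 - 9)*(-62 + 19) = 160*(-43) = -6880)
((-1 - 9)² + K)² = ((-1 - 9)² - 6880)² = ((-10)² - 6880)² = (100 - 6880)² = (-6780)² = 45968400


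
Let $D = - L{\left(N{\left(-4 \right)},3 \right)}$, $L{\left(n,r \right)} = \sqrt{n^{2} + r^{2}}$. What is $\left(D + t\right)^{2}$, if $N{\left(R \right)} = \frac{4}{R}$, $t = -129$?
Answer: $\left(129 + \sqrt{10}\right)^{2} \approx 17467.0$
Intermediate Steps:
$D = - \sqrt{10}$ ($D = - \sqrt{\left(\frac{4}{-4}\right)^{2} + 3^{2}} = - \sqrt{\left(4 \left(- \frac{1}{4}\right)\right)^{2} + 9} = - \sqrt{\left(-1\right)^{2} + 9} = - \sqrt{1 + 9} = - \sqrt{10} \approx -3.1623$)
$\left(D + t\right)^{2} = \left(- \sqrt{10} - 129\right)^{2} = \left(-129 - \sqrt{10}\right)^{2}$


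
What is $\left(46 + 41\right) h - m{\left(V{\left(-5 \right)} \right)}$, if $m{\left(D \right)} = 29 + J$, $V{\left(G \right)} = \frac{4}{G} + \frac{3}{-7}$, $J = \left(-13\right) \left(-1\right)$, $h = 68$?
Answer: $5874$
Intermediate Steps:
$J = 13$
$V{\left(G \right)} = - \frac{3}{7} + \frac{4}{G}$ ($V{\left(G \right)} = \frac{4}{G} + 3 \left(- \frac{1}{7}\right) = \frac{4}{G} - \frac{3}{7} = - \frac{3}{7} + \frac{4}{G}$)
$m{\left(D \right)} = 42$ ($m{\left(D \right)} = 29 + 13 = 42$)
$\left(46 + 41\right) h - m{\left(V{\left(-5 \right)} \right)} = \left(46 + 41\right) 68 - 42 = 87 \cdot 68 - 42 = 5916 - 42 = 5874$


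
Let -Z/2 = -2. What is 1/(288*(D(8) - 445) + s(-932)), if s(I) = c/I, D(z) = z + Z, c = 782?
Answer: -466/58112455 ≈ -8.0189e-6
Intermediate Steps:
Z = 4 (Z = -2*(-2) = 4)
D(z) = 4 + z (D(z) = z + 4 = 4 + z)
s(I) = 782/I
1/(288*(D(8) - 445) + s(-932)) = 1/(288*((4 + 8) - 445) + 782/(-932)) = 1/(288*(12 - 445) + 782*(-1/932)) = 1/(288*(-433) - 391/466) = 1/(-124704 - 391/466) = 1/(-58112455/466) = -466/58112455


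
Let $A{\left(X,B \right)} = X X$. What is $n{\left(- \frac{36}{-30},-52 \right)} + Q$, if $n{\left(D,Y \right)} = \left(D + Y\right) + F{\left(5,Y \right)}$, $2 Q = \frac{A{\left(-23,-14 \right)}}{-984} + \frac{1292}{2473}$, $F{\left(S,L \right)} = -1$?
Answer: $- \frac{1260702221}{24334320} \approx -51.808$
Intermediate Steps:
$A{\left(X,B \right)} = X^{2}$
$Q = - \frac{36889}{4866864}$ ($Q = \frac{\frac{\left(-23\right)^{2}}{-984} + \frac{1292}{2473}}{2} = \frac{529 \left(- \frac{1}{984}\right) + 1292 \cdot \frac{1}{2473}}{2} = \frac{- \frac{529}{984} + \frac{1292}{2473}}{2} = \frac{1}{2} \left(- \frac{36889}{2433432}\right) = - \frac{36889}{4866864} \approx -0.0075796$)
$n{\left(D,Y \right)} = -1 + D + Y$ ($n{\left(D,Y \right)} = \left(D + Y\right) - 1 = -1 + D + Y$)
$n{\left(- \frac{36}{-30},-52 \right)} + Q = \left(-1 - \frac{36}{-30} - 52\right) - \frac{36889}{4866864} = \left(-1 - - \frac{6}{5} - 52\right) - \frac{36889}{4866864} = \left(-1 + \frac{6}{5} - 52\right) - \frac{36889}{4866864} = - \frac{259}{5} - \frac{36889}{4866864} = - \frac{1260702221}{24334320}$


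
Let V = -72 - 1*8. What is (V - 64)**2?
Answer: 20736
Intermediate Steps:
V = -80 (V = -72 - 8 = -80)
(V - 64)**2 = (-80 - 64)**2 = (-144)**2 = 20736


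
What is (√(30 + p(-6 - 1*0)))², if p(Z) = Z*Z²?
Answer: -186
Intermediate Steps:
p(Z) = Z³
(√(30 + p(-6 - 1*0)))² = (√(30 + (-6 - 1*0)³))² = (√(30 + (-6 + 0)³))² = (√(30 + (-6)³))² = (√(30 - 216))² = (√(-186))² = (I*√186)² = -186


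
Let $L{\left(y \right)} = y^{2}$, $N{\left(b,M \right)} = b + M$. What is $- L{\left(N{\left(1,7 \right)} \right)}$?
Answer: $-64$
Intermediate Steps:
$N{\left(b,M \right)} = M + b$
$- L{\left(N{\left(1,7 \right)} \right)} = - \left(7 + 1\right)^{2} = - 8^{2} = \left(-1\right) 64 = -64$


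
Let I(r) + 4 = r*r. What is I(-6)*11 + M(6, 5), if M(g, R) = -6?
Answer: 346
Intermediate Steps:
I(r) = -4 + r**2 (I(r) = -4 + r*r = -4 + r**2)
I(-6)*11 + M(6, 5) = (-4 + (-6)**2)*11 - 6 = (-4 + 36)*11 - 6 = 32*11 - 6 = 352 - 6 = 346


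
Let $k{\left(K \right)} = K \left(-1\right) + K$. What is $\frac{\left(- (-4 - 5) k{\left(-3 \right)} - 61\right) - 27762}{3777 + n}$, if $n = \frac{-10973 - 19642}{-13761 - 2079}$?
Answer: $- \frac{29381088}{3990553} \approx -7.3627$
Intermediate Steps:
$k{\left(K \right)} = 0$ ($k{\left(K \right)} = - K + K = 0$)
$n = \frac{2041}{1056}$ ($n = - \frac{30615}{-15840} = \left(-30615\right) \left(- \frac{1}{15840}\right) = \frac{2041}{1056} \approx 1.9328$)
$\frac{\left(- (-4 - 5) k{\left(-3 \right)} - 61\right) - 27762}{3777 + n} = \frac{\left(- (-4 - 5) 0 - 61\right) - 27762}{3777 + \frac{2041}{1056}} = \frac{\left(\left(-1\right) \left(-9\right) 0 - 61\right) - 27762}{\frac{3990553}{1056}} = \left(\left(9 \cdot 0 - 61\right) - 27762\right) \frac{1056}{3990553} = \left(\left(0 - 61\right) - 27762\right) \frac{1056}{3990553} = \left(-61 - 27762\right) \frac{1056}{3990553} = \left(-27823\right) \frac{1056}{3990553} = - \frac{29381088}{3990553}$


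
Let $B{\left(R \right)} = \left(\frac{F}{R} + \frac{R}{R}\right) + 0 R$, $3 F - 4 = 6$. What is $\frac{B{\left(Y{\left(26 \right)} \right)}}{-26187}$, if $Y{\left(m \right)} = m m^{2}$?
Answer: $- \frac{3767}{98627724} \approx -3.8194 \cdot 10^{-5}$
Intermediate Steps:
$F = \frac{10}{3}$ ($F = \frac{4}{3} + \frac{1}{3} \cdot 6 = \frac{4}{3} + 2 = \frac{10}{3} \approx 3.3333$)
$Y{\left(m \right)} = m^{3}$
$B{\left(R \right)} = 1 + \frac{10}{3 R}$ ($B{\left(R \right)} = \left(\frac{10}{3 R} + \frac{R}{R}\right) + 0 R = \left(\frac{10}{3 R} + 1\right) + 0 = \left(1 + \frac{10}{3 R}\right) + 0 = 1 + \frac{10}{3 R}$)
$\frac{B{\left(Y{\left(26 \right)} \right)}}{-26187} = \frac{\frac{1}{26^{3}} \left(\frac{10}{3} + 26^{3}\right)}{-26187} = \frac{\frac{10}{3} + 17576}{17576} \left(- \frac{1}{26187}\right) = \frac{1}{17576} \cdot \frac{52738}{3} \left(- \frac{1}{26187}\right) = \frac{26369}{26364} \left(- \frac{1}{26187}\right) = - \frac{3767}{98627724}$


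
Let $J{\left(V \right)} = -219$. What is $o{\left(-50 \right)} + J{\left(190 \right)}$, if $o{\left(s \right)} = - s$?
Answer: $-169$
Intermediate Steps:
$o{\left(-50 \right)} + J{\left(190 \right)} = \left(-1\right) \left(-50\right) - 219 = 50 - 219 = -169$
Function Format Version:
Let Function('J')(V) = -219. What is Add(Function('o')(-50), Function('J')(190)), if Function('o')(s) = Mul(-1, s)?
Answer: -169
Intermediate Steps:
Add(Function('o')(-50), Function('J')(190)) = Add(Mul(-1, -50), -219) = Add(50, -219) = -169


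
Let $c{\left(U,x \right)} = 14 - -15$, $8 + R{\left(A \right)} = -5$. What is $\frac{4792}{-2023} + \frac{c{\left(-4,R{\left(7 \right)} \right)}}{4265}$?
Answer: $- \frac{20379213}{8628095} \approx -2.362$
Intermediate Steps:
$R{\left(A \right)} = -13$ ($R{\left(A \right)} = -8 - 5 = -13$)
$c{\left(U,x \right)} = 29$ ($c{\left(U,x \right)} = 14 + 15 = 29$)
$\frac{4792}{-2023} + \frac{c{\left(-4,R{\left(7 \right)} \right)}}{4265} = \frac{4792}{-2023} + \frac{29}{4265} = 4792 \left(- \frac{1}{2023}\right) + 29 \cdot \frac{1}{4265} = - \frac{4792}{2023} + \frac{29}{4265} = - \frac{20379213}{8628095}$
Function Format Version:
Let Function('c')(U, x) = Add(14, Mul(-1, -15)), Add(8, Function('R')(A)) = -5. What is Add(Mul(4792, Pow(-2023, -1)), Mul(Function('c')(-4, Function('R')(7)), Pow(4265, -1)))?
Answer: Rational(-20379213, 8628095) ≈ -2.3620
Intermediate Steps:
Function('R')(A) = -13 (Function('R')(A) = Add(-8, -5) = -13)
Function('c')(U, x) = 29 (Function('c')(U, x) = Add(14, 15) = 29)
Add(Mul(4792, Pow(-2023, -1)), Mul(Function('c')(-4, Function('R')(7)), Pow(4265, -1))) = Add(Mul(4792, Pow(-2023, -1)), Mul(29, Pow(4265, -1))) = Add(Mul(4792, Rational(-1, 2023)), Mul(29, Rational(1, 4265))) = Add(Rational(-4792, 2023), Rational(29, 4265)) = Rational(-20379213, 8628095)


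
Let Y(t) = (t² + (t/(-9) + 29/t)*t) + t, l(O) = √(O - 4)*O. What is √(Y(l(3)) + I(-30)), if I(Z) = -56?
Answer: √(-35 + 3*I) ≈ 0.25331 + 5.9215*I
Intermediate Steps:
l(O) = O*√(-4 + O) (l(O) = √(-4 + O)*O = O*√(-4 + O))
Y(t) = t + t² + t*(29/t - t/9) (Y(t) = (t² + (t*(-⅑) + 29/t)*t) + t = (t² + (-t/9 + 29/t)*t) + t = (t² + (29/t - t/9)*t) + t = (t² + t*(29/t - t/9)) + t = t + t² + t*(29/t - t/9))
√(Y(l(3)) + I(-30)) = √((29 + 3*√(-4 + 3) + 8*(3*√(-4 + 3))²/9) - 56) = √((29 + 3*√(-1) + 8*(3*√(-1))²/9) - 56) = √((29 + 3*I + 8*(3*I)²/9) - 56) = √((29 + 3*I + (8/9)*(-9)) - 56) = √((29 + 3*I - 8) - 56) = √((21 + 3*I) - 56) = √(-35 + 3*I)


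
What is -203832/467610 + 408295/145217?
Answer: 26887158901/11317486895 ≈ 2.3757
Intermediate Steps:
-203832/467610 + 408295/145217 = -203832*1/467610 + 408295*(1/145217) = -33972/77935 + 408295/145217 = 26887158901/11317486895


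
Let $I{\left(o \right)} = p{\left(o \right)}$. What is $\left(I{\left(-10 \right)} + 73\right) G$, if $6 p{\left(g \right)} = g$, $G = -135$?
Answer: $-9630$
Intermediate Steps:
$p{\left(g \right)} = \frac{g}{6}$
$I{\left(o \right)} = \frac{o}{6}$
$\left(I{\left(-10 \right)} + 73\right) G = \left(\frac{1}{6} \left(-10\right) + 73\right) \left(-135\right) = \left(- \frac{5}{3} + 73\right) \left(-135\right) = \frac{214}{3} \left(-135\right) = -9630$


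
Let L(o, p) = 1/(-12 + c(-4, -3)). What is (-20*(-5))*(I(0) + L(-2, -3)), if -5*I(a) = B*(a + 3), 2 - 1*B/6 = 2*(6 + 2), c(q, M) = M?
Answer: 15100/3 ≈ 5033.3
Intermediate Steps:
B = -84 (B = 12 - 12*(6 + 2) = 12 - 12*8 = 12 - 6*16 = 12 - 96 = -84)
L(o, p) = -1/15 (L(o, p) = 1/(-12 - 3) = 1/(-15) = -1/15)
I(a) = 252/5 + 84*a/5 (I(a) = -(-84)*(a + 3)/5 = -(-84)*(3 + a)/5 = -(-252 - 84*a)/5 = 252/5 + 84*a/5)
(-20*(-5))*(I(0) + L(-2, -3)) = (-20*(-5))*((252/5 + (84/5)*0) - 1/15) = 100*((252/5 + 0) - 1/15) = 100*(252/5 - 1/15) = 100*(151/3) = 15100/3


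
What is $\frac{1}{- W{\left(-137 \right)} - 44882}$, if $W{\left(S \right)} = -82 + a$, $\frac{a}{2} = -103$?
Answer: $- \frac{1}{44594} \approx -2.2425 \cdot 10^{-5}$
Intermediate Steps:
$a = -206$ ($a = 2 \left(-103\right) = -206$)
$W{\left(S \right)} = -288$ ($W{\left(S \right)} = -82 - 206 = -288$)
$\frac{1}{- W{\left(-137 \right)} - 44882} = \frac{1}{\left(-1\right) \left(-288\right) - 44882} = \frac{1}{288 - 44882} = \frac{1}{-44594} = - \frac{1}{44594}$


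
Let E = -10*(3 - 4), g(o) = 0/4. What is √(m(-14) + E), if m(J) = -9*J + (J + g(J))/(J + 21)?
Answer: √134 ≈ 11.576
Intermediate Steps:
g(o) = 0 (g(o) = 0*(¼) = 0)
m(J) = -9*J + J/(21 + J) (m(J) = -9*J + (J + 0)/(J + 21) = -9*J + J/(21 + J))
E = 10 (E = -10*(-1) = 10)
√(m(-14) + E) = √(-14*(-188 - 9*(-14))/(21 - 14) + 10) = √(-14*(-188 + 126)/7 + 10) = √(-14*⅐*(-62) + 10) = √(124 + 10) = √134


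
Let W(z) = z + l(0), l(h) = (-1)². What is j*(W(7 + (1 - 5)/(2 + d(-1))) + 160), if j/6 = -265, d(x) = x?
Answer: -260760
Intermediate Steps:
l(h) = 1
j = -1590 (j = 6*(-265) = -1590)
W(z) = 1 + z (W(z) = z + 1 = 1 + z)
j*(W(7 + (1 - 5)/(2 + d(-1))) + 160) = -1590*((1 + (7 + (1 - 5)/(2 - 1))) + 160) = -1590*((1 + (7 - 4/1)) + 160) = -1590*((1 + (7 - 4*1)) + 160) = -1590*((1 + (7 - 4)) + 160) = -1590*((1 + 3) + 160) = -1590*(4 + 160) = -1590*164 = -260760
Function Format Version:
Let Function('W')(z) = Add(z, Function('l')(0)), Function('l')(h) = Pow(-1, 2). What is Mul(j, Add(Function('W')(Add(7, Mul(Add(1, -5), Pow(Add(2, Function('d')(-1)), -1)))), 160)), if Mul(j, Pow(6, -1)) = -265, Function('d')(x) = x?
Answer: -260760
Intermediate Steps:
Function('l')(h) = 1
j = -1590 (j = Mul(6, -265) = -1590)
Function('W')(z) = Add(1, z) (Function('W')(z) = Add(z, 1) = Add(1, z))
Mul(j, Add(Function('W')(Add(7, Mul(Add(1, -5), Pow(Add(2, Function('d')(-1)), -1)))), 160)) = Mul(-1590, Add(Add(1, Add(7, Mul(Add(1, -5), Pow(Add(2, -1), -1)))), 160)) = Mul(-1590, Add(Add(1, Add(7, Mul(-4, Pow(1, -1)))), 160)) = Mul(-1590, Add(Add(1, Add(7, Mul(-4, 1))), 160)) = Mul(-1590, Add(Add(1, Add(7, -4)), 160)) = Mul(-1590, Add(Add(1, 3), 160)) = Mul(-1590, Add(4, 160)) = Mul(-1590, 164) = -260760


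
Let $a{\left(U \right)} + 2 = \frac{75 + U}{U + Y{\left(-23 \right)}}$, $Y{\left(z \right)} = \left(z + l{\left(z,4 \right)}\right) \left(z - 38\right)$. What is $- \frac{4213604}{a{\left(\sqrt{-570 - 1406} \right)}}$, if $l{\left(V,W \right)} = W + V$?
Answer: $\frac{54513560740456}{25494377} + \frac{20958466296 i \sqrt{494}}{25494377} \approx 2.1383 \cdot 10^{6} + 18272.0 i$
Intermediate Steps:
$l{\left(V,W \right)} = V + W$
$Y{\left(z \right)} = \left(-38 + z\right) \left(4 + 2 z\right)$ ($Y{\left(z \right)} = \left(z + \left(z + 4\right)\right) \left(z - 38\right) = \left(z + \left(4 + z\right)\right) \left(-38 + z\right) = \left(4 + 2 z\right) \left(-38 + z\right) = \left(-38 + z\right) \left(4 + 2 z\right)$)
$a{\left(U \right)} = -2 + \frac{75 + U}{2562 + U}$ ($a{\left(U \right)} = -2 + \frac{75 + U}{U - \left(-1504 - 1058\right)} = -2 + \frac{75 + U}{U + \left(-152 + 1656 + 2 \cdot 529\right)} = -2 + \frac{75 + U}{U + \left(-152 + 1656 + 1058\right)} = -2 + \frac{75 + U}{U + 2562} = -2 + \frac{75 + U}{2562 + U}$)
$- \frac{4213604}{a{\left(\sqrt{-570 - 1406} \right)}} = - \frac{4213604}{\frac{1}{2562 + \sqrt{-570 - 1406}} \left(-5049 - \sqrt{-570 - 1406}\right)} = - \frac{4213604}{\frac{1}{2562 + \sqrt{-1976}} \left(-5049 - \sqrt{-1976}\right)} = - \frac{4213604}{\frac{1}{2562 + 2 i \sqrt{494}} \left(-5049 - 2 i \sqrt{494}\right)} = - 4213604 \frac{2562 + 2 i \sqrt{494}}{-5049 - 2 i \sqrt{494}} = - \frac{4213604 \left(2562 + 2 i \sqrt{494}\right)}{-5049 - 2 i \sqrt{494}}$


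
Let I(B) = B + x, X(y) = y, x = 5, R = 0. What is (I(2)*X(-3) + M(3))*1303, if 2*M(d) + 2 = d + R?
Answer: -53423/2 ≈ -26712.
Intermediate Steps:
I(B) = 5 + B (I(B) = B + 5 = 5 + B)
M(d) = -1 + d/2 (M(d) = -1 + (d + 0)/2 = -1 + d/2)
(I(2)*X(-3) + M(3))*1303 = ((5 + 2)*(-3) + (-1 + (½)*3))*1303 = (7*(-3) + (-1 + 3/2))*1303 = (-21 + ½)*1303 = -41/2*1303 = -53423/2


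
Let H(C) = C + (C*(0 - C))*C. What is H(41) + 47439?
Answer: -21441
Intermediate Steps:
H(C) = C - C³ (H(C) = C + (C*(-C))*C = C + (-C²)*C = C - C³)
H(41) + 47439 = (41 - 1*41³) + 47439 = (41 - 1*68921) + 47439 = (41 - 68921) + 47439 = -68880 + 47439 = -21441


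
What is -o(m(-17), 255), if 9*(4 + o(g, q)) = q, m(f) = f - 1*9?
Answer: -73/3 ≈ -24.333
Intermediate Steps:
m(f) = -9 + f (m(f) = f - 9 = -9 + f)
o(g, q) = -4 + q/9
-o(m(-17), 255) = -(-4 + (1/9)*255) = -(-4 + 85/3) = -1*73/3 = -73/3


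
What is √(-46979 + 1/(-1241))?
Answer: 2*I*√18087866635/1241 ≈ 216.75*I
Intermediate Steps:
√(-46979 + 1/(-1241)) = √(-46979 - 1/1241) = √(-58300940/1241) = 2*I*√18087866635/1241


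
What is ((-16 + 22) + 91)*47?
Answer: 4559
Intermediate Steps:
((-16 + 22) + 91)*47 = (6 + 91)*47 = 97*47 = 4559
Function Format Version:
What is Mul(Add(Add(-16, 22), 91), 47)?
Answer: 4559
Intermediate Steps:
Mul(Add(Add(-16, 22), 91), 47) = Mul(Add(6, 91), 47) = Mul(97, 47) = 4559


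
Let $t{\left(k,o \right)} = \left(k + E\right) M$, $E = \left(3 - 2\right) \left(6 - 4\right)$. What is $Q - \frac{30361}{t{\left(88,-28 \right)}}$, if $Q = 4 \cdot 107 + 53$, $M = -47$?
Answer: $\frac{2064991}{4230} \approx 488.18$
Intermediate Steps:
$E = 2$ ($E = 1 \cdot 2 = 2$)
$Q = 481$ ($Q = 428 + 53 = 481$)
$t{\left(k,o \right)} = -94 - 47 k$ ($t{\left(k,o \right)} = \left(k + 2\right) \left(-47\right) = \left(2 + k\right) \left(-47\right) = -94 - 47 k$)
$Q - \frac{30361}{t{\left(88,-28 \right)}} = 481 - \frac{30361}{-94 - 4136} = 481 - \frac{30361}{-4230} = 481 - - \frac{30361}{4230} = 481 + \frac{30361}{4230} = \frac{2064991}{4230}$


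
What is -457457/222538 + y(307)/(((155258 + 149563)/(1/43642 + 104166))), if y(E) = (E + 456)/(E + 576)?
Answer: -1150410823642812620/653513286118244607 ≈ -1.7603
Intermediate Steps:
y(E) = (456 + E)/(576 + E)
-457457/222538 + y(307)/(((155258 + 149563)/(1/43642 + 104166))) = -457457/222538 + ((456 + 307)/(576 + 307))/(((155258 + 149563)/(1/43642 + 104166))) = -457457*1/222538 + (763/883)/((304821/(1/43642 + 104166))) = -457457/222538 + ((1/883)*763)/((304821/(4546012573/43642))) = -457457/222538 + 763/(883*((304821*(43642/4546012573)))) = -457457/222538 + 763/(883*(13302998082/4546012573)) = -457457/222538 + (763/883)*(4546012573/13302998082) = -457457/222538 + 3468607593199/11746547306406 = -1150410823642812620/653513286118244607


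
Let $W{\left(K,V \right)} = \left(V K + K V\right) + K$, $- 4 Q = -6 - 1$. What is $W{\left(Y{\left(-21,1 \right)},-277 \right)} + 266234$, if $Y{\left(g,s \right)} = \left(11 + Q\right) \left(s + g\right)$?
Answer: $407249$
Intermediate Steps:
$Q = \frac{7}{4}$ ($Q = - \frac{-6 - 1}{4} = \left(- \frac{1}{4}\right) \left(-7\right) = \frac{7}{4} \approx 1.75$)
$Y{\left(g,s \right)} = \frac{51 g}{4} + \frac{51 s}{4}$ ($Y{\left(g,s \right)} = \left(11 + \frac{7}{4}\right) \left(s + g\right) = \frac{51 \left(g + s\right)}{4} = \frac{51 g}{4} + \frac{51 s}{4}$)
$W{\left(K,V \right)} = K + 2 K V$ ($W{\left(K,V \right)} = \left(K V + K V\right) + K = 2 K V + K = K + 2 K V$)
$W{\left(Y{\left(-21,1 \right)},-277 \right)} + 266234 = \left(\frac{51}{4} \left(-21\right) + \frac{51}{4} \cdot 1\right) \left(1 + 2 \left(-277\right)\right) + 266234 = \left(- \frac{1071}{4} + \frac{51}{4}\right) \left(1 - 554\right) + 266234 = \left(-255\right) \left(-553\right) + 266234 = 141015 + 266234 = 407249$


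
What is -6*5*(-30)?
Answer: 900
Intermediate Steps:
-6*5*(-30) = -30*(-30) = 900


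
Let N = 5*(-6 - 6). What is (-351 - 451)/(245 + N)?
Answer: -802/185 ≈ -4.3351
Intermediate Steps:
N = -60 (N = 5*(-12) = -60)
(-351 - 451)/(245 + N) = (-351 - 451)/(245 - 60) = -802/185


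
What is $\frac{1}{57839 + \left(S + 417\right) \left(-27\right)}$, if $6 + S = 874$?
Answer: $\frac{1}{23144} \approx 4.3208 \cdot 10^{-5}$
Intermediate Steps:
$S = 868$ ($S = -6 + 874 = 868$)
$\frac{1}{57839 + \left(S + 417\right) \left(-27\right)} = \frac{1}{57839 + \left(868 + 417\right) \left(-27\right)} = \frac{1}{57839 + 1285 \left(-27\right)} = \frac{1}{57839 - 34695} = \frac{1}{23144}$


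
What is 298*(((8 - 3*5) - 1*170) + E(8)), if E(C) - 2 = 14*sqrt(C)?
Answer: -52150 + 8344*sqrt(2) ≈ -40350.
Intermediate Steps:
E(C) = 2 + 14*sqrt(C)
298*(((8 - 3*5) - 1*170) + E(8)) = 298*(((8 - 3*5) - 1*170) + (2 + 14*sqrt(8))) = 298*(((8 - 15) - 170) + (2 + 14*(2*sqrt(2)))) = 298*((-7 - 170) + (2 + 28*sqrt(2))) = 298*(-177 + (2 + 28*sqrt(2))) = 298*(-175 + 28*sqrt(2)) = -52150 + 8344*sqrt(2)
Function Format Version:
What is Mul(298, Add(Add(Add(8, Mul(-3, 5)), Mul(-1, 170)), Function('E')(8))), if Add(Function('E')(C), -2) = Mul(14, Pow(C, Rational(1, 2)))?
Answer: Add(-52150, Mul(8344, Pow(2, Rational(1, 2)))) ≈ -40350.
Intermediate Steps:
Function('E')(C) = Add(2, Mul(14, Pow(C, Rational(1, 2))))
Mul(298, Add(Add(Add(8, Mul(-3, 5)), Mul(-1, 170)), Function('E')(8))) = Mul(298, Add(Add(Add(8, Mul(-3, 5)), Mul(-1, 170)), Add(2, Mul(14, Pow(8, Rational(1, 2)))))) = Mul(298, Add(Add(Add(8, -15), -170), Add(2, Mul(14, Mul(2, Pow(2, Rational(1, 2))))))) = Mul(298, Add(Add(-7, -170), Add(2, Mul(28, Pow(2, Rational(1, 2)))))) = Mul(298, Add(-177, Add(2, Mul(28, Pow(2, Rational(1, 2)))))) = Mul(298, Add(-175, Mul(28, Pow(2, Rational(1, 2))))) = Add(-52150, Mul(8344, Pow(2, Rational(1, 2))))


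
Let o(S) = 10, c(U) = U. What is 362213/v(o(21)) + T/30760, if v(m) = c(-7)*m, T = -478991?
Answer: -223504025/43064 ≈ -5190.0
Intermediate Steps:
v(m) = -7*m
362213/v(o(21)) + T/30760 = 362213/((-7*10)) - 478991/30760 = 362213/(-70) - 478991*1/30760 = 362213*(-1/70) - 478991/30760 = -362213/70 - 478991/30760 = -223504025/43064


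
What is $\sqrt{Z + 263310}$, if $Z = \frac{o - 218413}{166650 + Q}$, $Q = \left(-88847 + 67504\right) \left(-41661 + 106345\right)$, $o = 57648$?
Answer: $\frac{\sqrt{501726641895319928830570}}{1380383962} \approx 513.14$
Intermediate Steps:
$Q = -1380550612$ ($Q = \left(-21343\right) 64684 = -1380550612$)
$Z = \frac{160765}{1380383962}$ ($Z = \frac{57648 - 218413}{166650 - 1380550612} = - \frac{160765}{-1380383962} = \left(-160765\right) \left(- \frac{1}{1380383962}\right) = \frac{160765}{1380383962} \approx 0.00011646$)
$\sqrt{Z + 263310} = \sqrt{\frac{160765}{1380383962} + 263310} = \sqrt{\frac{363468901194985}{1380383962}} = \frac{\sqrt{501726641895319928830570}}{1380383962}$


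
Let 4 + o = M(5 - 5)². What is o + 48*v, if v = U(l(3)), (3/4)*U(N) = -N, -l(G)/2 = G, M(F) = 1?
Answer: 381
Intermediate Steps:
l(G) = -2*G
U(N) = -4*N/3 (U(N) = 4*(-N)/3 = -4*N/3)
o = -3 (o = -4 + 1² = -4 + 1 = -3)
v = 8 (v = -(-8)*3/3 = -4/3*(-6) = 8)
o + 48*v = -3 + 48*8 = -3 + 384 = 381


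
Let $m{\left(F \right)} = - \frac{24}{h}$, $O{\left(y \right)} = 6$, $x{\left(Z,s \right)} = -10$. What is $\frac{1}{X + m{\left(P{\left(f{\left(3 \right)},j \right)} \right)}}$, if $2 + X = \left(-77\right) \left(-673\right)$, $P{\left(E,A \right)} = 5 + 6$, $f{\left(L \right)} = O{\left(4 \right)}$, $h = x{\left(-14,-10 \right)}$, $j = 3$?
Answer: $\frac{5}{259107} \approx 1.9297 \cdot 10^{-5}$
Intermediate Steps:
$h = -10$
$f{\left(L \right)} = 6$
$P{\left(E,A \right)} = 11$
$m{\left(F \right)} = \frac{12}{5}$ ($m{\left(F \right)} = - \frac{24}{-10} = \left(-24\right) \left(- \frac{1}{10}\right) = \frac{12}{5}$)
$X = 51819$ ($X = -2 - -51821 = -2 + 51821 = 51819$)
$\frac{1}{X + m{\left(P{\left(f{\left(3 \right)},j \right)} \right)}} = \frac{1}{51819 + \frac{12}{5}} = \frac{1}{\frac{259107}{5}} = \frac{5}{259107}$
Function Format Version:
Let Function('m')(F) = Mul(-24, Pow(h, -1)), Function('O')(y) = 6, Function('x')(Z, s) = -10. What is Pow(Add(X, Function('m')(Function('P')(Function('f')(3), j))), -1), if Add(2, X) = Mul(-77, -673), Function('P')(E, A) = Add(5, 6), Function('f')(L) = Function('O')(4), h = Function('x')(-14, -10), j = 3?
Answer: Rational(5, 259107) ≈ 1.9297e-5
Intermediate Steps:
h = -10
Function('f')(L) = 6
Function('P')(E, A) = 11
Function('m')(F) = Rational(12, 5) (Function('m')(F) = Mul(-24, Pow(-10, -1)) = Mul(-24, Rational(-1, 10)) = Rational(12, 5))
X = 51819 (X = Add(-2, Mul(-77, -673)) = Add(-2, 51821) = 51819)
Pow(Add(X, Function('m')(Function('P')(Function('f')(3), j))), -1) = Pow(Add(51819, Rational(12, 5)), -1) = Pow(Rational(259107, 5), -1) = Rational(5, 259107)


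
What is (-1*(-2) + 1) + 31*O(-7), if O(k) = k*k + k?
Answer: 1305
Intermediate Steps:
O(k) = k + k² (O(k) = k² + k = k + k²)
(-1*(-2) + 1) + 31*O(-7) = (-1*(-2) + 1) + 31*(-7*(1 - 7)) = (2 + 1) + 31*(-7*(-6)) = 3 + 31*42 = 3 + 1302 = 1305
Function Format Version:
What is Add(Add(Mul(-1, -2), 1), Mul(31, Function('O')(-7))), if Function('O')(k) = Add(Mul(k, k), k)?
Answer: 1305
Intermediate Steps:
Function('O')(k) = Add(k, Pow(k, 2)) (Function('O')(k) = Add(Pow(k, 2), k) = Add(k, Pow(k, 2)))
Add(Add(Mul(-1, -2), 1), Mul(31, Function('O')(-7))) = Add(Add(Mul(-1, -2), 1), Mul(31, Mul(-7, Add(1, -7)))) = Add(Add(2, 1), Mul(31, Mul(-7, -6))) = Add(3, Mul(31, 42)) = Add(3, 1302) = 1305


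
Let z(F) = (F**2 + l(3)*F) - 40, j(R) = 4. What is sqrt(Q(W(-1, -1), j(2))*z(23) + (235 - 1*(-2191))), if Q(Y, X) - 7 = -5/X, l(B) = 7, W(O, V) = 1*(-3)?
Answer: sqrt(24654)/2 ≈ 78.508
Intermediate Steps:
W(O, V) = -3
z(F) = -40 + F**2 + 7*F (z(F) = (F**2 + 7*F) - 40 = -40 + F**2 + 7*F)
Q(Y, X) = 7 - 5/X
sqrt(Q(W(-1, -1), j(2))*z(23) + (235 - 1*(-2191))) = sqrt((7 - 5/4)*(-40 + 23**2 + 7*23) + (235 - 1*(-2191))) = sqrt((7 - 5*1/4)*(-40 + 529 + 161) + (235 + 2191)) = sqrt((7 - 5/4)*650 + 2426) = sqrt((23/4)*650 + 2426) = sqrt(7475/2 + 2426) = sqrt(12327/2) = sqrt(24654)/2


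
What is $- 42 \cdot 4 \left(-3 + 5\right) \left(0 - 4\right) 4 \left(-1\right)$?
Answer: $-5376$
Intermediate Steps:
$- 42 \cdot 4 \left(-3 + 5\right) \left(0 - 4\right) 4 \left(-1\right) = - 42 \cdot 4 \cdot 2 \left(0 - 4\right) 4 \left(-1\right) = \left(-42\right) 8 \left(-4\right) 4 \left(-1\right) = - 336 \left(\left(-16\right) \left(-1\right)\right) = \left(-336\right) 16 = -5376$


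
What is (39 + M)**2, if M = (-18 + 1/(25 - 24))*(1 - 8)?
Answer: 24964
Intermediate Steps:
M = 119 (M = (-18 + 1/1)*(-7) = (-18 + 1)*(-7) = -17*(-7) = 119)
(39 + M)**2 = (39 + 119)**2 = 158**2 = 24964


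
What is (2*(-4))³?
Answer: -512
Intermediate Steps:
(2*(-4))³ = (-8)³ = -512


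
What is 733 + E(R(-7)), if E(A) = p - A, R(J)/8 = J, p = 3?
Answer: 792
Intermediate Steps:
R(J) = 8*J
E(A) = 3 - A
733 + E(R(-7)) = 733 + (3 - 8*(-7)) = 733 + (3 - 1*(-56)) = 733 + (3 + 56) = 733 + 59 = 792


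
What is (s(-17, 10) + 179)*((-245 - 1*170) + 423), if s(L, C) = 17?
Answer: 1568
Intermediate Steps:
(s(-17, 10) + 179)*((-245 - 1*170) + 423) = (17 + 179)*((-245 - 1*170) + 423) = 196*((-245 - 170) + 423) = 196*(-415 + 423) = 196*8 = 1568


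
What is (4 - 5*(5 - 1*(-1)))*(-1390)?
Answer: 36140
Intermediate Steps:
(4 - 5*(5 - 1*(-1)))*(-1390) = (4 - 5*(5 + 1))*(-1390) = (4 - 5*6)*(-1390) = (4 - 1*30)*(-1390) = (4 - 30)*(-1390) = -26*(-1390) = 36140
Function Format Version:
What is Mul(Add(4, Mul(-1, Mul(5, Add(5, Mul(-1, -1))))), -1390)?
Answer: 36140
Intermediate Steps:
Mul(Add(4, Mul(-1, Mul(5, Add(5, Mul(-1, -1))))), -1390) = Mul(Add(4, Mul(-1, Mul(5, Add(5, 1)))), -1390) = Mul(Add(4, Mul(-1, Mul(5, 6))), -1390) = Mul(Add(4, Mul(-1, 30)), -1390) = Mul(Add(4, -30), -1390) = Mul(-26, -1390) = 36140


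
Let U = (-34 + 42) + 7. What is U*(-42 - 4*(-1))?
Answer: -570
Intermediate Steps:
U = 15 (U = 8 + 7 = 15)
U*(-42 - 4*(-1)) = 15*(-42 - 4*(-1)) = 15*(-42 + 4) = 15*(-38) = -570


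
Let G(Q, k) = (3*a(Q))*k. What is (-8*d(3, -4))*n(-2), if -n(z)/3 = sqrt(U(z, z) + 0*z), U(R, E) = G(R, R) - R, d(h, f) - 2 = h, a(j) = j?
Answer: 120*sqrt(14) ≈ 449.00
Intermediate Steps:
G(Q, k) = 3*Q*k (G(Q, k) = (3*Q)*k = 3*Q*k)
d(h, f) = 2 + h
U(R, E) = -R + 3*R**2 (U(R, E) = 3*R*R - R = 3*R**2 - R = -R + 3*R**2)
n(z) = -3*sqrt(z*(-1 + 3*z)) (n(z) = -3*sqrt(z*(-1 + 3*z) + 0*z) = -3*sqrt(z*(-1 + 3*z) + 0) = -3*sqrt(z*(-1 + 3*z)))
(-8*d(3, -4))*n(-2) = (-8*(2 + 3))*(-3*sqrt(14)) = (-8*5)*(-3*sqrt(14)) = -(-120)*sqrt(-2*(-7)) = -(-120)*sqrt(14) = 120*sqrt(14)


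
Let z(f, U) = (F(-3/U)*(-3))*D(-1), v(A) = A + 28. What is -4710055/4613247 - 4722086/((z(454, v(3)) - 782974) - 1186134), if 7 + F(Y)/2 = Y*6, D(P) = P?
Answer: 193894581841906/140804966731113 ≈ 1.3770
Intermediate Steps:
v(A) = 28 + A
F(Y) = -14 + 12*Y (F(Y) = -14 + 2*(Y*6) = -14 + 2*(6*Y) = -14 + 12*Y)
z(f, U) = -42 - 108/U (z(f, U) = ((-14 + 12*(-3/U))*(-3))*(-1) = ((-14 - 36/U)*(-3))*(-1) = (42 + 108/U)*(-1) = -42 - 108/U)
-4710055/4613247 - 4722086/((z(454, v(3)) - 782974) - 1186134) = -4710055/4613247 - 4722086/(((-42 - 108/(28 + 3)) - 782974) - 1186134) = -4710055*1/4613247 - 4722086/(((-42 - 108/31) - 782974) - 1186134) = -4710055/4613247 - 4722086/(((-42 - 108*1/31) - 782974) - 1186134) = -4710055/4613247 - 4722086/(((-42 - 108/31) - 782974) - 1186134) = -4710055/4613247 - 4722086/((-1410/31 - 782974) - 1186134) = -4710055/4613247 - 4722086/(-24273604/31 - 1186134) = -4710055/4613247 - 4722086/(-61043758/31) = -4710055/4613247 - 4722086*(-31/61043758) = -4710055/4613247 + 73192333/30521879 = 193894581841906/140804966731113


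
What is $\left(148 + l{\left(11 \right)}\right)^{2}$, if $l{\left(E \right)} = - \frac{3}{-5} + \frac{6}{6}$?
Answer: $\frac{559504}{25} \approx 22380.0$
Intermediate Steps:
$l{\left(E \right)} = \frac{8}{5}$ ($l{\left(E \right)} = \left(-3\right) \left(- \frac{1}{5}\right) + 6 \cdot \frac{1}{6} = \frac{3}{5} + 1 = \frac{8}{5}$)
$\left(148 + l{\left(11 \right)}\right)^{2} = \left(148 + \frac{8}{5}\right)^{2} = \left(\frac{748}{5}\right)^{2} = \frac{559504}{25}$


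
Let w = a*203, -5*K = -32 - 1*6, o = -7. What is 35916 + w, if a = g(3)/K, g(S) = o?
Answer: 1357703/38 ≈ 35729.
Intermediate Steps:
g(S) = -7
K = 38/5 (K = -(-32 - 1*6)/5 = -(-32 - 6)/5 = -⅕*(-38) = 38/5 ≈ 7.6000)
a = -35/38 (a = -7/38/5 = -7*5/38 = -35/38 ≈ -0.92105)
w = -7105/38 (w = -35/38*203 = -7105/38 ≈ -186.97)
35916 + w = 35916 - 7105/38 = 1357703/38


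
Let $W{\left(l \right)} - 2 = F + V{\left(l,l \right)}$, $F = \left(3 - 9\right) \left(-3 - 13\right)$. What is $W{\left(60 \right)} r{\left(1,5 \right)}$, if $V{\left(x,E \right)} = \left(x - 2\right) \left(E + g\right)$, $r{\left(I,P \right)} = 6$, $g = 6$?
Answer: $23556$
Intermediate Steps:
$V{\left(x,E \right)} = \left(-2 + x\right) \left(6 + E\right)$ ($V{\left(x,E \right)} = \left(x - 2\right) \left(E + 6\right) = \left(-2 + x\right) \left(6 + E\right)$)
$F = 96$ ($F = \left(-6\right) \left(-16\right) = 96$)
$W{\left(l \right)} = 86 + l^{2} + 4 l$ ($W{\left(l \right)} = 2 + \left(96 + \left(-12 - 2 l + 6 l + l l\right)\right) = 2 + \left(96 + \left(-12 - 2 l + 6 l + l^{2}\right)\right) = 2 + \left(96 + \left(-12 + l^{2} + 4 l\right)\right) = 2 + \left(84 + l^{2} + 4 l\right) = 86 + l^{2} + 4 l$)
$W{\left(60 \right)} r{\left(1,5 \right)} = \left(86 + 60^{2} + 4 \cdot 60\right) 6 = \left(86 + 3600 + 240\right) 6 = 3926 \cdot 6 = 23556$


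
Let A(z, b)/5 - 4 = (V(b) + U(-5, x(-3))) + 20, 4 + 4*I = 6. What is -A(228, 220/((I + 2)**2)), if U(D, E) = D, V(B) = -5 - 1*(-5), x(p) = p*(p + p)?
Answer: -95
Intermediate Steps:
I = 1/2 (I = -1 + (1/4)*6 = -1 + 3/2 = 1/2 ≈ 0.50000)
x(p) = 2*p**2 (x(p) = p*(2*p) = 2*p**2)
V(B) = 0 (V(B) = -5 + 5 = 0)
A(z, b) = 95 (A(z, b) = 20 + 5*((0 - 5) + 20) = 20 + 5*(-5 + 20) = 20 + 5*15 = 20 + 75 = 95)
-A(228, 220/((I + 2)**2)) = -1*95 = -95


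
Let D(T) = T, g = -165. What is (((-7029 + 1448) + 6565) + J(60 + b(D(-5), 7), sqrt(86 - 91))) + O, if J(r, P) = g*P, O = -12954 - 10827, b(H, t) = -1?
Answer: -22797 - 165*I*sqrt(5) ≈ -22797.0 - 368.95*I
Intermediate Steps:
O = -23781
J(r, P) = -165*P
(((-7029 + 1448) + 6565) + J(60 + b(D(-5), 7), sqrt(86 - 91))) + O = (((-7029 + 1448) + 6565) - 165*sqrt(86 - 91)) - 23781 = ((-5581 + 6565) - 165*I*sqrt(5)) - 23781 = (984 - 165*I*sqrt(5)) - 23781 = -22797 - 165*I*sqrt(5)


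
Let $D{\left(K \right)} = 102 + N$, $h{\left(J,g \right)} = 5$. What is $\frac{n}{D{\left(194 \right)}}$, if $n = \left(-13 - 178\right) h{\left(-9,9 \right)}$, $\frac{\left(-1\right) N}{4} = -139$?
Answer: $- \frac{955}{658} \approx -1.4514$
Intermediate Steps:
$N = 556$ ($N = \left(-4\right) \left(-139\right) = 556$)
$D{\left(K \right)} = 658$ ($D{\left(K \right)} = 102 + 556 = 658$)
$n = -955$ ($n = \left(-13 - 178\right) 5 = \left(-191\right) 5 = -955$)
$\frac{n}{D{\left(194 \right)}} = - \frac{955}{658}$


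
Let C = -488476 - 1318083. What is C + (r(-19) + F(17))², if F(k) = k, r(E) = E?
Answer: -1806555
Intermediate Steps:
C = -1806559
C + (r(-19) + F(17))² = -1806559 + (-19 + 17)² = -1806559 + (-2)² = -1806559 + 4 = -1806555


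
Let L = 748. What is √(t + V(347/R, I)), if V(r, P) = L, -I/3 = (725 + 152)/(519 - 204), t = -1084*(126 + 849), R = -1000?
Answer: 2*I*√264038 ≈ 1027.7*I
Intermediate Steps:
t = -1056900 (t = -1084*975 = -1056900)
I = -877/105 (I = -3*(725 + 152)/(519 - 204) = -2631/315 = -3*877/315 = -877/105 ≈ -8.3524)
V(r, P) = 748
√(t + V(347/R, I)) = √(-1056900 + 748) = √(-1056152) = 2*I*√264038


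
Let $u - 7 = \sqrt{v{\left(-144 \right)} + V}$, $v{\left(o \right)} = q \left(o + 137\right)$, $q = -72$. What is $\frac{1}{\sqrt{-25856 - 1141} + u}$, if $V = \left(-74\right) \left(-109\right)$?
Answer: $\frac{1}{7 + \sqrt{8570} + i \sqrt{26997}} \approx 0.0026976 - 0.0044513 i$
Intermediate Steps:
$v{\left(o \right)} = -9864 - 72 o$ ($v{\left(o \right)} = - 72 \left(o + 137\right) = - 72 \left(137 + o\right) = -9864 - 72 o$)
$V = 8066$
$u = 7 + \sqrt{8570}$ ($u = 7 + \sqrt{\left(-9864 - -10368\right) + 8066} = 7 + \sqrt{\left(-9864 + 10368\right) + 8066} = 7 + \sqrt{504 + 8066} = 7 + \sqrt{8570} \approx 99.574$)
$\frac{1}{\sqrt{-25856 - 1141} + u} = \frac{1}{\sqrt{-25856 - 1141} + \left(7 + \sqrt{8570}\right)} = \frac{1}{\sqrt{-26997} + \left(7 + \sqrt{8570}\right)} = \frac{1}{i \sqrt{26997} + \left(7 + \sqrt{8570}\right)} = \frac{1}{7 + \sqrt{8570} + i \sqrt{26997}}$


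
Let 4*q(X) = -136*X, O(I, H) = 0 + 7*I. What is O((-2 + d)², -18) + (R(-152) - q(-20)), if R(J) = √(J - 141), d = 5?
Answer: -617 + I*√293 ≈ -617.0 + 17.117*I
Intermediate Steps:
O(I, H) = 7*I
q(X) = -34*X (q(X) = (-136*X)/4 = -34*X)
R(J) = √(-141 + J)
O((-2 + d)², -18) + (R(-152) - q(-20)) = 7*(-2 + 5)² + (√(-141 - 152) - (-34)*(-20)) = 7*3² + (√(-293) - 1*680) = 7*9 + (I*√293 - 680) = 63 + (-680 + I*√293) = -617 + I*√293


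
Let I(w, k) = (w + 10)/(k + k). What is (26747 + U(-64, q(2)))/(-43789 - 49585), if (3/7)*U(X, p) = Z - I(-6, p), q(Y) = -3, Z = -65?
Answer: -119686/420183 ≈ -0.28484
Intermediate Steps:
I(w, k) = (10 + w)/(2*k) (I(w, k) = (10 + w)/((2*k)) = (10 + w)*(1/(2*k)) = (10 + w)/(2*k))
U(X, p) = -455/3 - 14/(3*p) (U(X, p) = 7*(-65 - (10 - 6)/(2*p))/3 = 7*(-65 - 4/(2*p))/3 = 7*(-65 - 2/p)/3 = -455/3 - 14/(3*p))
(26747 + U(-64, q(2)))/(-43789 - 49585) = (26747 + (7/3)*(-2 - 65*(-3))/(-3))/(-43789 - 49585) = (26747 + (7/3)*(-⅓)*(-2 + 195))/(-93374) = (26747 + (7/3)*(-⅓)*193)*(-1/93374) = (26747 - 1351/9)*(-1/93374) = (239372/9)*(-1/93374) = -119686/420183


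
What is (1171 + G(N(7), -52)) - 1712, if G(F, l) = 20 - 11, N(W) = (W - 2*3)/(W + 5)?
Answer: -532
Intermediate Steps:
N(W) = (-6 + W)/(5 + W) (N(W) = (W - 6)/(5 + W) = (-6 + W)/(5 + W))
G(F, l) = 9
(1171 + G(N(7), -52)) - 1712 = (1171 + 9) - 1712 = 1180 - 1712 = -532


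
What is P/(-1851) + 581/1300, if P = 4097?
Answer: -4250669/2406300 ≈ -1.7665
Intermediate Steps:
P/(-1851) + 581/1300 = 4097/(-1851) + 581/1300 = 4097*(-1/1851) + 581*(1/1300) = -4097/1851 + 581/1300 = -4250669/2406300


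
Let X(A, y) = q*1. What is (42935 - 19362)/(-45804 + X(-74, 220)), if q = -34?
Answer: -23573/45838 ≈ -0.51427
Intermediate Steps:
X(A, y) = -34 (X(A, y) = -34*1 = -34)
(42935 - 19362)/(-45804 + X(-74, 220)) = (42935 - 19362)/(-45804 - 34) = 23573/(-45838) = 23573*(-1/45838) = -23573/45838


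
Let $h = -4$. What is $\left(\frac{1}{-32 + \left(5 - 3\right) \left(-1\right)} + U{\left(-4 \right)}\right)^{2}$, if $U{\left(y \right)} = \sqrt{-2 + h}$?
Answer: $\frac{\left(1 - 34 i \sqrt{6}\right)^{2}}{1156} \approx -5.9991 - 0.14409 i$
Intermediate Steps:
$U{\left(y \right)} = i \sqrt{6}$ ($U{\left(y \right)} = \sqrt{-2 - 4} = \sqrt{-6} = i \sqrt{6}$)
$\left(\frac{1}{-32 + \left(5 - 3\right) \left(-1\right)} + U{\left(-4 \right)}\right)^{2} = \left(\frac{1}{-32 + \left(5 - 3\right) \left(-1\right)} + i \sqrt{6}\right)^{2} = \left(\frac{1}{-32 + 2 \left(-1\right)} + i \sqrt{6}\right)^{2} = \left(\frac{1}{-32 - 2} + i \sqrt{6}\right)^{2} = \left(\frac{1}{-34} + i \sqrt{6}\right)^{2} = \left(- \frac{1}{34} + i \sqrt{6}\right)^{2}$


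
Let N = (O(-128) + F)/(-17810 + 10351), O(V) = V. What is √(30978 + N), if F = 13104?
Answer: √1723416316034/7459 ≈ 176.00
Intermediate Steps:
N = -12976/7459 (N = (-128 + 13104)/(-17810 + 10351) = 12976/(-7459) = 12976*(-1/7459) = -12976/7459 ≈ -1.7396)
√(30978 + N) = √(30978 - 12976/7459) = √(231051926/7459) = √1723416316034/7459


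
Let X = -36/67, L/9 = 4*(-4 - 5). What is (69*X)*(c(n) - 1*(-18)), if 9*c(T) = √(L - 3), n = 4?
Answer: -44712/67 - 276*I*√327/67 ≈ -667.34 - 74.492*I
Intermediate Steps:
L = -324 (L = 9*(4*(-4 - 5)) = 9*(4*(-9)) = 9*(-36) = -324)
c(T) = I*√327/9 (c(T) = √(-324 - 3)/9 = √(-327)/9 = (I*√327)/9 = I*√327/9)
X = -36/67 (X = -36*1/67 = -36/67 ≈ -0.53731)
(69*X)*(c(n) - 1*(-18)) = (69*(-36/67))*(I*√327/9 - 1*(-18)) = -2484*(I*√327/9 + 18)/67 = -2484*(18 + I*√327/9)/67 = -44712/67 - 276*I*√327/67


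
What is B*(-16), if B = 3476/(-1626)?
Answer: 27808/813 ≈ 34.204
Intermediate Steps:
B = -1738/813 (B = 3476*(-1/1626) = -1738/813 ≈ -2.1378)
B*(-16) = -1738/813*(-16) = 27808/813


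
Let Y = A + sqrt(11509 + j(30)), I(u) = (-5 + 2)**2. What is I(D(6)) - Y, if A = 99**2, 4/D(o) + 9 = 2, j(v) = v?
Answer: -9792 - sqrt(11539) ≈ -9899.4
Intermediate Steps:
D(o) = -4/7 (D(o) = 4/(-9 + 2) = 4/(-7) = 4*(-1/7) = -4/7)
A = 9801
I(u) = 9 (I(u) = (-3)**2 = 9)
Y = 9801 + sqrt(11539) (Y = 9801 + sqrt(11509 + 30) = 9801 + sqrt(11539) ≈ 9908.4)
I(D(6)) - Y = 9 - (9801 + sqrt(11539)) = 9 + (-9801 - sqrt(11539)) = -9792 - sqrt(11539)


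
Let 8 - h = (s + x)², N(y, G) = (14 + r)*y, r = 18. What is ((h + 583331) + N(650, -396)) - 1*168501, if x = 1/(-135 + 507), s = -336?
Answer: 44662578911/138384 ≈ 3.2274e+5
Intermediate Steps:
x = 1/372 ≈ 0.0026882
N(y, G) = 32*y (N(y, G) = (14 + 18)*y = 32*y)
h = -15621643009/138384 (h = 8 - (-336 + 1/372)² = 8 - (-124991/372)² = 8 - 1*15622750081/138384 = 8 - 15622750081/138384 = -15621643009/138384 ≈ -1.1289e+5)
((h + 583331) + N(650, -396)) - 1*168501 = ((-15621643009/138384 + 583331) + 32*650) - 1*168501 = (65102034095/138384 + 20800) - 168501 = 67980421295/138384 - 168501 = 44662578911/138384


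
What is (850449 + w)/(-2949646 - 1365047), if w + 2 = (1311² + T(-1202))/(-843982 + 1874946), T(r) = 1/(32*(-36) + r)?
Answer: -687981577655555/3490427361546136 ≈ -0.19711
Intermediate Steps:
T(r) = 1/(-1152 + r)
w = -807909279/2426889256 (w = -2 + (1311² + 1/(-1152 - 1202))/(-843982 + 1874946) = -2 + (1718721 + 1/(-2354))/1030964 = -2 + (1718721 - 1/2354)*(1/1030964) = -2 + (4045869233/2354)*(1/1030964) = -2 + 4045869233/2426889256 = -807909279/2426889256 ≈ -0.33290)
(850449 + w)/(-2949646 - 1365047) = (850449 - 807909279/2426889256)/(-2949646 - 1365047) = (2063944732966665/2426889256)/(-4314693) = (2063944732966665/2426889256)*(-1/4314693) = -687981577655555/3490427361546136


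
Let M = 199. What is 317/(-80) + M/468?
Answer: -33109/9360 ≈ -3.5373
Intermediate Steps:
317/(-80) + M/468 = 317/(-80) + 199/468 = 317*(-1/80) + 199*(1/468) = -317/80 + 199/468 = -33109/9360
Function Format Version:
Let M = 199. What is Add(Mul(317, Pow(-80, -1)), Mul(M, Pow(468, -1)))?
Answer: Rational(-33109, 9360) ≈ -3.5373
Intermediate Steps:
Add(Mul(317, Pow(-80, -1)), Mul(M, Pow(468, -1))) = Add(Mul(317, Pow(-80, -1)), Mul(199, Pow(468, -1))) = Add(Mul(317, Rational(-1, 80)), Mul(199, Rational(1, 468))) = Add(Rational(-317, 80), Rational(199, 468)) = Rational(-33109, 9360)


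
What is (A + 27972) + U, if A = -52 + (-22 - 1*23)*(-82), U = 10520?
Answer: 42130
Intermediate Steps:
A = 3638 (A = -52 + (-22 - 23)*(-82) = -52 - 45*(-82) = -52 + 3690 = 3638)
(A + 27972) + U = (3638 + 27972) + 10520 = 31610 + 10520 = 42130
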